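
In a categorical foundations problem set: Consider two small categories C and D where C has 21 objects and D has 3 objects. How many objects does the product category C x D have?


The product category C x D has objects that are pairs (c, d).
Number of pairs = |Ob(C)| * |Ob(D)| = 21 * 3 = 63

63


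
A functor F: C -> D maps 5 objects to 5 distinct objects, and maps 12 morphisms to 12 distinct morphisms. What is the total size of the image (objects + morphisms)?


The image of F consists of distinct objects and distinct morphisms.
|Im(F)| on objects = 5
|Im(F)| on morphisms = 12
Total image cardinality = 5 + 12 = 17

17


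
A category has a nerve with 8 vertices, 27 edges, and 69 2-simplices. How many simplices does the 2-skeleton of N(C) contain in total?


The 2-skeleton of the nerve N(C) consists of simplices in dimensions 0, 1, 2:
  |N(C)_0| = 8 (objects)
  |N(C)_1| = 27 (morphisms)
  |N(C)_2| = 69 (composable pairs)
Total = 8 + 27 + 69 = 104

104


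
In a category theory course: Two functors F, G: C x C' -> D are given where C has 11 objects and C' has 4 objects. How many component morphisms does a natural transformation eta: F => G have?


A natural transformation eta: F => G assigns one component morphism per
object of the domain category.
The domain is the product category C x C', so
|Ob(C x C')| = |Ob(C)| * |Ob(C')| = 11 * 4 = 44.
Therefore eta has 44 component morphisms.

44


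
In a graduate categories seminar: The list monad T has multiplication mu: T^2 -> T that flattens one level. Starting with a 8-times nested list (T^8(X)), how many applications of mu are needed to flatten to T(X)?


Each application of mu: T^2 -> T removes one layer of nesting.
Starting at depth 8 (i.e., T^8(X)), we need to reach T(X).
Number of mu applications = 8 - 1 = 7

7


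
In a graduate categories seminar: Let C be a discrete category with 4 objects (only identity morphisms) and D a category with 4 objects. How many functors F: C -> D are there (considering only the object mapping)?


A functor from a discrete category C to D is determined by
where each object maps. Each of the 4 objects of C can map
to any of the 4 objects of D independently.
Number of functors = 4^4 = 256

256


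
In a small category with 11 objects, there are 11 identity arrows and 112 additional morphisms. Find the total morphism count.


Each object has an identity morphism, giving 11 identities.
Adding the 112 non-identity morphisms:
Total = 11 + 112 = 123

123


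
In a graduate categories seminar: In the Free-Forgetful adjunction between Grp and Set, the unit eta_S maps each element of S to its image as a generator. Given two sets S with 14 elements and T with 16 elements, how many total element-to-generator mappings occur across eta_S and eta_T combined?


The unit eta_X: X -> U(F(X)) of the Free-Forgetful adjunction
maps each element of X to a generator of F(X). For X = S + T (disjoint
union in Set), |S + T| = |S| + |T|.
Total mappings = 14 + 16 = 30.

30


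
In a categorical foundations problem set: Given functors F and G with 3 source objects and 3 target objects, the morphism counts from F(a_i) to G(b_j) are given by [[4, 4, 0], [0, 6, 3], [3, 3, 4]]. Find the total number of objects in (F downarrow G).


Objects of (F downarrow G) are triples (a, b, h: F(a)->G(b)).
The count equals the sum of all entries in the hom-matrix.
sum(row 0) = 8
sum(row 1) = 9
sum(row 2) = 10
Grand total = 27

27


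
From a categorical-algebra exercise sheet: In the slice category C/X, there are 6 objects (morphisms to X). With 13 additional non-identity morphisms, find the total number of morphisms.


In the slice category C/X, objects are morphisms to X.
Identity morphisms: 6 (one per object of C/X).
Non-identity morphisms: 13.
Total = 6 + 13 = 19

19


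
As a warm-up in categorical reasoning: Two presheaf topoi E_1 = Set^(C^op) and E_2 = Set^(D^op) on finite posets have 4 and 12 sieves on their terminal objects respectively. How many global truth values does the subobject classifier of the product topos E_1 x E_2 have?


In a product of presheaf topoi E_1 x E_2, the subobject classifier
is Omega = Omega_1 x Omega_2 (componentwise), so
|Omega(top)| = |Omega_1(top_1)| * |Omega_2(top_2)|.
= 4 * 12 = 48.

48


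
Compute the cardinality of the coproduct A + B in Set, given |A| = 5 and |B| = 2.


In Set, the coproduct A + B is the disjoint union.
|A + B| = |A| + |B| = 5 + 2 = 7

7


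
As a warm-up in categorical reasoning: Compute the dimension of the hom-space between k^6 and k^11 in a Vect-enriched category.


In Vect-enriched categories, Hom(k^n, k^m) is the space of m x n matrices.
dim(Hom(k^6, k^11)) = 11 * 6 = 66

66


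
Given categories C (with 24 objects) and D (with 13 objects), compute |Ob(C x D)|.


The product category C x D has objects that are pairs (c, d).
Number of pairs = |Ob(C)| * |Ob(D)| = 24 * 13 = 312

312


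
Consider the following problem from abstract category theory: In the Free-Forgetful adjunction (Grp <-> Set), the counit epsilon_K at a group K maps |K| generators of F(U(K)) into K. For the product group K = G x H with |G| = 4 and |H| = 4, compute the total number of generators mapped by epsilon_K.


The counit epsilon_K: F(U(K)) -> K of the Free-Forgetful adjunction
maps |K| generators of F(U(K)) into K. For K = G x H (the product group),
|G x H| = |G| * |H|.
Total generators mapped = 4 * 4 = 16.

16


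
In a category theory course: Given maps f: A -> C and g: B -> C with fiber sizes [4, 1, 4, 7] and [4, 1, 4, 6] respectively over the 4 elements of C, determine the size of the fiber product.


The pullback A x_C B consists of pairs (a, b) with f(a) = g(b).
For each element c in C, the fiber product has |f^-1(c)| * |g^-1(c)| elements.
Summing over C: 4 * 4 + 1 * 1 + 4 * 4 + 7 * 6
= 16 + 1 + 16 + 42 = 75

75


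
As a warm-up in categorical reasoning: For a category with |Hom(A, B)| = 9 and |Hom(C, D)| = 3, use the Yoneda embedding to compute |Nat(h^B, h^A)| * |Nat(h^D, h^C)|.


By the Yoneda lemma, Nat(h^B, h^A) is isomorphic to Hom(A, B),
so |Nat(h^B, h^A)| = |Hom(A, B)| and |Nat(h^D, h^C)| = |Hom(C, D)|.
|Hom(A, B)| = 9, |Hom(C, D)| = 3.
|Nat(h^B, h^A) x Nat(h^D, h^C)| = 9 * 3 = 27

27


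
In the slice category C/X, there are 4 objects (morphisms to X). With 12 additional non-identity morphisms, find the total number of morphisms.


In the slice category C/X, objects are morphisms to X.
Identity morphisms: 4 (one per object of C/X).
Non-identity morphisms: 12.
Total = 4 + 12 = 16

16


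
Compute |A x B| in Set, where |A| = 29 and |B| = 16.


In Set, the product A x B is the Cartesian product.
By the universal property, |A x B| = |A| * |B|.
|A x B| = 29 * 16 = 464

464


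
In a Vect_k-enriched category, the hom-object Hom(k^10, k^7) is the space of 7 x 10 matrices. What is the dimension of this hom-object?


In Vect-enriched categories, Hom(k^n, k^m) is the space of m x n matrices.
dim(Hom(k^10, k^7)) = 7 * 10 = 70

70


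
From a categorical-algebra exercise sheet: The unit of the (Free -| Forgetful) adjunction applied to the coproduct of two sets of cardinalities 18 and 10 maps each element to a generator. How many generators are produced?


The unit eta_X: X -> U(F(X)) of the Free-Forgetful adjunction
maps each element of X to a generator of F(X). For X = S + T (disjoint
union in Set), |S + T| = |S| + |T|.
Total mappings = 18 + 10 = 28.

28


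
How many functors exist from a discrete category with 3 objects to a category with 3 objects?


A functor from a discrete category C to D is determined by
where each object maps. Each of the 3 objects of C can map
to any of the 3 objects of D independently.
Number of functors = 3^3 = 27

27


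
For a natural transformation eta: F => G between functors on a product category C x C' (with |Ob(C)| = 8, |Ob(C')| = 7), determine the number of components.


A natural transformation eta: F => G assigns one component morphism per
object of the domain category.
The domain is the product category C x C', so
|Ob(C x C')| = |Ob(C)| * |Ob(C')| = 8 * 7 = 56.
Therefore eta has 56 component morphisms.

56


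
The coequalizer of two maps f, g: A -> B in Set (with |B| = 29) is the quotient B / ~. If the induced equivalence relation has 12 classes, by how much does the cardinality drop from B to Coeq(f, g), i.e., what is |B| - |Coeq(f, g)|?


The coequalizer Coeq(f, g) = B / ~ has one element per equivalence class.
|B| = 29, |Coeq(f, g)| = 12.
|B| - |Coeq(f, g)| = 29 - 12 = 17.

17


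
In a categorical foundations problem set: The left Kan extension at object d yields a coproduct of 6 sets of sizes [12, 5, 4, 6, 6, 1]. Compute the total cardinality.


Pointwise, the left Kan extension (Lan_F H)(d) is the colimit, indexed
by the comma category (F downarrow d), of H composed with the
projection (F downarrow d) -> C. Here that colimit is given
as a coproduct (disjoint union) of sets, so its cardinality is the
sum of the sizes of the summands.
Coproduct of sets with sizes: 12 + 5 + 4 + 6 + 6 + 1
= 34

34


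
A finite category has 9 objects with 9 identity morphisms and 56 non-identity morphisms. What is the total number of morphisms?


Each object has an identity morphism, giving 9 identities.
Adding the 56 non-identity morphisms:
Total = 9 + 56 = 65

65


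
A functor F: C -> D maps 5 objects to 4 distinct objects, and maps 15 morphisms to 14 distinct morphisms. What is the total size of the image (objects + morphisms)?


The image of F consists of distinct objects and distinct morphisms.
|Im(F)| on objects = 4
|Im(F)| on morphisms = 14
Total image cardinality = 4 + 14 = 18

18


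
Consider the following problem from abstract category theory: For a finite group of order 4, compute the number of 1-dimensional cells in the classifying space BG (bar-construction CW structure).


In the bar-construction CW model of BG, the n-cells are indexed by
n-tuples [g_1|...|g_n] of non-identity elements of G (degenerate
simplices with some g_i = e do not contribute cells), so there are
(|G| - 1)^n n-cells.
For dim = 1 with |G| = 4:
cells = (4 - 1)^1 = 3^1 = 3

3


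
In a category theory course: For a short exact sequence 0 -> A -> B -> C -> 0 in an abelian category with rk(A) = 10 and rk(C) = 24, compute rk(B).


For a short exact sequence 0 -> A -> B -> C -> 0,
rank is additive: rank(B) = rank(A) + rank(C).
rank(B) = 10 + 24 = 34

34


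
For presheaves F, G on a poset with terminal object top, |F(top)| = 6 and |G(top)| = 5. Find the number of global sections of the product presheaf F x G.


Global sections of a presheaf on a poset with terminal top satisfy
Gamma(H) ~ H(top). Presheaves admit pointwise products, so
(F x G)(top) = F(top) x G(top) (Cartesian product).
|Gamma(F x G)| = |F(top)| * |G(top)| = 6 * 5 = 30.

30


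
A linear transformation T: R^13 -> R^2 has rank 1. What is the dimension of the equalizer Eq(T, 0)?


The equalizer of f and the zero map is ker(f).
By the rank-nullity theorem: dim(ker(f)) = dim(domain) - rank(f).
dim(ker(f)) = 13 - 1 = 12

12


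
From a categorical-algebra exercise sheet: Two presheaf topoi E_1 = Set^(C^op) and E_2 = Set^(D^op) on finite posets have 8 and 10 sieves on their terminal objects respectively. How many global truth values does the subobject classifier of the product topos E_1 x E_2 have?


In a product of presheaf topoi E_1 x E_2, the subobject classifier
is Omega = Omega_1 x Omega_2 (componentwise), so
|Omega(top)| = |Omega_1(top_1)| * |Omega_2(top_2)|.
= 8 * 10 = 80.

80


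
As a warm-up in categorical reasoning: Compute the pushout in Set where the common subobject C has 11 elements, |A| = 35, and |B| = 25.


The pushout A +_C B identifies the images of C in A and B.
|A +_C B| = |A| + |B| - |C| (for injections).
= 35 + 25 - 11 = 49

49


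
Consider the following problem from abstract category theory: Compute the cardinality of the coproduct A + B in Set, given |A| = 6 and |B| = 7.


In Set, the coproduct A + B is the disjoint union.
|A + B| = |A| + |B| = 6 + 7 = 13

13


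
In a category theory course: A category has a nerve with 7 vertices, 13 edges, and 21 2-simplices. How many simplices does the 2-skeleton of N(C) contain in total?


The 2-skeleton of the nerve N(C) consists of simplices in dimensions 0, 1, 2:
  |N(C)_0| = 7 (objects)
  |N(C)_1| = 13 (morphisms)
  |N(C)_2| = 21 (composable pairs)
Total = 7 + 13 + 21 = 41

41


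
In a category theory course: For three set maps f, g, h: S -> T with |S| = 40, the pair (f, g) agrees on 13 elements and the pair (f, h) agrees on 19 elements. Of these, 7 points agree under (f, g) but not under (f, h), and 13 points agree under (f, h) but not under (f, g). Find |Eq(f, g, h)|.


Eq(f, g, h) is the triple-agreement set: points in S where all three
maps take the same value. Using inclusion-exclusion on the pairwise data:
Pair (f, g) agrees on 13 points; pair (f, h) on 19 points.
Points agreeing under (f, g) but not (f, h) = 7; under (f, h) but not (f, g) = 13.
Triple-agreement = agreement-in-(f, g) minus points that agree under (f, g) but not (f, h):
|Eq(f, g, h)| = 13 - 7 = 6
(cross-check via (f, h): 19 - 13 = 6.)

6


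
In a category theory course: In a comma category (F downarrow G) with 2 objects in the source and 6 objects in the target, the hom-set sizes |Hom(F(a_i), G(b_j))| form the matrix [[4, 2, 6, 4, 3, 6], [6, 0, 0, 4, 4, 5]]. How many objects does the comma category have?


Objects of (F downarrow G) are triples (a, b, h: F(a)->G(b)).
The count equals the sum of all entries in the hom-matrix.
sum(row 0) = 25
sum(row 1) = 19
Grand total = 44

44


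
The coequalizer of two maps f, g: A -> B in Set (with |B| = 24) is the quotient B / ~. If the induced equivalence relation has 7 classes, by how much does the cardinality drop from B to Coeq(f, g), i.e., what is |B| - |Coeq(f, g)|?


The coequalizer Coeq(f, g) = B / ~ has one element per equivalence class.
|B| = 24, |Coeq(f, g)| = 7.
|B| - |Coeq(f, g)| = 24 - 7 = 17.

17


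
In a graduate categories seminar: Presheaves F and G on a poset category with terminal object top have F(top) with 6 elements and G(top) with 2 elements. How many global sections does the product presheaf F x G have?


Global sections of a presheaf on a poset with terminal top satisfy
Gamma(H) ~ H(top). Presheaves admit pointwise products, so
(F x G)(top) = F(top) x G(top) (Cartesian product).
|Gamma(F x G)| = |F(top)| * |G(top)| = 6 * 2 = 12.

12


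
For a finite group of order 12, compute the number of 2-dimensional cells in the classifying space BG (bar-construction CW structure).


In the bar-construction CW model of BG, the n-cells are indexed by
n-tuples [g_1|...|g_n] of non-identity elements of G (degenerate
simplices with some g_i = e do not contribute cells), so there are
(|G| - 1)^n n-cells.
For dim = 2 with |G| = 12:
cells = (12 - 1)^2 = 11^2 = 121

121


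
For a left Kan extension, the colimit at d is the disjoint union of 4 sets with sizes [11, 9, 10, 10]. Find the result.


Pointwise, the left Kan extension (Lan_F H)(d) is the colimit, indexed
by the comma category (F downarrow d), of H composed with the
projection (F downarrow d) -> C. Here that colimit is given
as a coproduct (disjoint union) of sets, so its cardinality is the
sum of the sizes of the summands.
Coproduct of sets with sizes: 11 + 9 + 10 + 10
= 40

40


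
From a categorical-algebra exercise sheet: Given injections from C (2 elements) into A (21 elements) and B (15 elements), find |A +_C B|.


The pushout A +_C B identifies the images of C in A and B.
|A +_C B| = |A| + |B| - |C| (for injections).
= 21 + 15 - 2 = 34

34


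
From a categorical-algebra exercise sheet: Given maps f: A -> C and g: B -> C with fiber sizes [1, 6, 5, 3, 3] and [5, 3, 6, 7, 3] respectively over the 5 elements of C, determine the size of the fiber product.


The pullback A x_C B consists of pairs (a, b) with f(a) = g(b).
For each element c in C, the fiber product has |f^-1(c)| * |g^-1(c)| elements.
Summing over C: 1 * 5 + 6 * 3 + 5 * 6 + 3 * 7 + 3 * 3
= 5 + 18 + 30 + 21 + 9 = 83

83


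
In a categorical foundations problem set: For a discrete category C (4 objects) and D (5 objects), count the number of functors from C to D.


A functor from a discrete category C to D is determined by
where each object maps. Each of the 4 objects of C can map
to any of the 5 objects of D independently.
Number of functors = 5^4 = 625

625


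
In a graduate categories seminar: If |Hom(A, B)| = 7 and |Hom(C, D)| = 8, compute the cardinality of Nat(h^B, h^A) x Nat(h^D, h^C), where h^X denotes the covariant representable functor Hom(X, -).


By the Yoneda lemma, Nat(h^B, h^A) is isomorphic to Hom(A, B),
so |Nat(h^B, h^A)| = |Hom(A, B)| and |Nat(h^D, h^C)| = |Hom(C, D)|.
|Hom(A, B)| = 7, |Hom(C, D)| = 8.
|Nat(h^B, h^A) x Nat(h^D, h^C)| = 7 * 8 = 56

56


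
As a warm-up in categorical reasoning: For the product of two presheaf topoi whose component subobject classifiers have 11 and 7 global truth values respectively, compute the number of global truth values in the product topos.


In a product of presheaf topoi E_1 x E_2, the subobject classifier
is Omega = Omega_1 x Omega_2 (componentwise), so
|Omega(top)| = |Omega_1(top_1)| * |Omega_2(top_2)|.
= 11 * 7 = 77.

77


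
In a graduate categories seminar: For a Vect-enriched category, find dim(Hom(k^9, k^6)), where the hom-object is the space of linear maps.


In Vect-enriched categories, Hom(k^n, k^m) is the space of m x n matrices.
dim(Hom(k^9, k^6)) = 6 * 9 = 54

54


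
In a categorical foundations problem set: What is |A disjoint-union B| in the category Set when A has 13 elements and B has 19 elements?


In Set, the coproduct A + B is the disjoint union.
|A + B| = |A| + |B| = 13 + 19 = 32

32


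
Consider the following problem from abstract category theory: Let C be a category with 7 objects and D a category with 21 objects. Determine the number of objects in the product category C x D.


The product category C x D has objects that are pairs (c, d).
Number of pairs = |Ob(C)| * |Ob(D)| = 7 * 21 = 147

147


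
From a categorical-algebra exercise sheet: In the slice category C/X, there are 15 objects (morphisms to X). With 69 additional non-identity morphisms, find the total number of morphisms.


In the slice category C/X, objects are morphisms to X.
Identity morphisms: 15 (one per object of C/X).
Non-identity morphisms: 69.
Total = 15 + 69 = 84

84


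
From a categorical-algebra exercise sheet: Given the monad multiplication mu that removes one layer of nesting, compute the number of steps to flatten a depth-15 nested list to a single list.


Each application of mu: T^2 -> T removes one layer of nesting.
Starting at depth 15 (i.e., T^15(X)), we need to reach T(X).
Number of mu applications = 15 - 1 = 14

14


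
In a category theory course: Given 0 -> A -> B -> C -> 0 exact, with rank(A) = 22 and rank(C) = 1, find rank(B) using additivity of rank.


For a short exact sequence 0 -> A -> B -> C -> 0,
rank is additive: rank(B) = rank(A) + rank(C).
rank(B) = 22 + 1 = 23

23


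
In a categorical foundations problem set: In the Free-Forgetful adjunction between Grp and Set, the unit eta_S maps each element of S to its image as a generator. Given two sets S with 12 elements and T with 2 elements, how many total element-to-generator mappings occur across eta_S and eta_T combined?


The unit eta_X: X -> U(F(X)) of the Free-Forgetful adjunction
maps each element of X to a generator of F(X). For X = S + T (disjoint
union in Set), |S + T| = |S| + |T|.
Total mappings = 12 + 2 = 14.

14


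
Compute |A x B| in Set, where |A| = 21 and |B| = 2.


In Set, the product A x B is the Cartesian product.
By the universal property, |A x B| = |A| * |B|.
|A x B| = 21 * 2 = 42

42


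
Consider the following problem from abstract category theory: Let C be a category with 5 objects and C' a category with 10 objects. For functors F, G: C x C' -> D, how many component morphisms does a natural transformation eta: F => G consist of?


A natural transformation eta: F => G assigns one component morphism per
object of the domain category.
The domain is the product category C x C', so
|Ob(C x C')| = |Ob(C)| * |Ob(C')| = 5 * 10 = 50.
Therefore eta has 50 component morphisms.

50


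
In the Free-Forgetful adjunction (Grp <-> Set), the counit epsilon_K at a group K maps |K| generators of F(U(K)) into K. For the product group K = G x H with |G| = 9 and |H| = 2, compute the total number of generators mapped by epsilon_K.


The counit epsilon_K: F(U(K)) -> K of the Free-Forgetful adjunction
maps |K| generators of F(U(K)) into K. For K = G x H (the product group),
|G x H| = |G| * |H|.
Total generators mapped = 9 * 2 = 18.

18


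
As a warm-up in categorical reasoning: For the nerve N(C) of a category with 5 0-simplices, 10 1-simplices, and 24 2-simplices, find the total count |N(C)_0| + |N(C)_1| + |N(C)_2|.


The 2-skeleton of the nerve N(C) consists of simplices in dimensions 0, 1, 2:
  |N(C)_0| = 5 (objects)
  |N(C)_1| = 10 (morphisms)
  |N(C)_2| = 24 (composable pairs)
Total = 5 + 10 + 24 = 39

39


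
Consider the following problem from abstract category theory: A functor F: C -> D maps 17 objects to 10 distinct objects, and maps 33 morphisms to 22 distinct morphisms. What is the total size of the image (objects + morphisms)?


The image of F consists of distinct objects and distinct morphisms.
|Im(F)| on objects = 10
|Im(F)| on morphisms = 22
Total image cardinality = 10 + 22 = 32

32


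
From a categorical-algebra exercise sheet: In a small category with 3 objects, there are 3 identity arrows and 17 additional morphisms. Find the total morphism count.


Each object has an identity morphism, giving 3 identities.
Adding the 17 non-identity morphisms:
Total = 3 + 17 = 20

20


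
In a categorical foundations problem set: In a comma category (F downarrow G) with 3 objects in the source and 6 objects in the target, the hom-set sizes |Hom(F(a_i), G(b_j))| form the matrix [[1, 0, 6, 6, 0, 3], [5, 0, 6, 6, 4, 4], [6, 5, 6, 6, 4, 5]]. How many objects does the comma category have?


Objects of (F downarrow G) are triples (a, b, h: F(a)->G(b)).
The count equals the sum of all entries in the hom-matrix.
sum(row 0) = 16
sum(row 1) = 25
sum(row 2) = 32
Grand total = 73

73


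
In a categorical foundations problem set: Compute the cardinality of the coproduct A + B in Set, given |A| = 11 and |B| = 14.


In Set, the coproduct A + B is the disjoint union.
|A + B| = |A| + |B| = 11 + 14 = 25

25


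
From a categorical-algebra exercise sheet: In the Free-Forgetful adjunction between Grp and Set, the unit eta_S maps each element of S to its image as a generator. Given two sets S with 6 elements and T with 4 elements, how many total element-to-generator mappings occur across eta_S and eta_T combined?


The unit eta_X: X -> U(F(X)) of the Free-Forgetful adjunction
maps each element of X to a generator of F(X). For X = S + T (disjoint
union in Set), |S + T| = |S| + |T|.
Total mappings = 6 + 4 = 10.

10


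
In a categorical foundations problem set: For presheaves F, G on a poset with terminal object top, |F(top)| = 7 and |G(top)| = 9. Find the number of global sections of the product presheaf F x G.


Global sections of a presheaf on a poset with terminal top satisfy
Gamma(H) ~ H(top). Presheaves admit pointwise products, so
(F x G)(top) = F(top) x G(top) (Cartesian product).
|Gamma(F x G)| = |F(top)| * |G(top)| = 7 * 9 = 63.

63


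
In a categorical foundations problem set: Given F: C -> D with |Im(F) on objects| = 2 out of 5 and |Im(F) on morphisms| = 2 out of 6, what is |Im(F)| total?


The image of F consists of distinct objects and distinct morphisms.
|Im(F)| on objects = 2
|Im(F)| on morphisms = 2
Total image cardinality = 2 + 2 = 4

4


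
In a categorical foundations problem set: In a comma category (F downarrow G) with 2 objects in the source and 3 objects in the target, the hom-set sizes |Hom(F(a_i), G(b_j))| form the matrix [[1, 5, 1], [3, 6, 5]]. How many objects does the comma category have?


Objects of (F downarrow G) are triples (a, b, h: F(a)->G(b)).
The count equals the sum of all entries in the hom-matrix.
sum(row 0) = 7
sum(row 1) = 14
Grand total = 21

21


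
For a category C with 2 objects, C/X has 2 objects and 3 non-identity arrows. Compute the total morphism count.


In the slice category C/X, objects are morphisms to X.
Identity morphisms: 2 (one per object of C/X).
Non-identity morphisms: 3.
Total = 2 + 3 = 5

5


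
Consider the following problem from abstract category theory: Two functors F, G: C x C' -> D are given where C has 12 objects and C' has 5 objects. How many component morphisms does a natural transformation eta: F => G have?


A natural transformation eta: F => G assigns one component morphism per
object of the domain category.
The domain is the product category C x C', so
|Ob(C x C')| = |Ob(C)| * |Ob(C')| = 12 * 5 = 60.
Therefore eta has 60 component morphisms.

60


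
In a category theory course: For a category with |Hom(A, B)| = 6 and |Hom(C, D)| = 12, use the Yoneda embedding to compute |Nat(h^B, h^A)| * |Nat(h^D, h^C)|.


By the Yoneda lemma, Nat(h^B, h^A) is isomorphic to Hom(A, B),
so |Nat(h^B, h^A)| = |Hom(A, B)| and |Nat(h^D, h^C)| = |Hom(C, D)|.
|Hom(A, B)| = 6, |Hom(C, D)| = 12.
|Nat(h^B, h^A) x Nat(h^D, h^C)| = 6 * 12 = 72

72


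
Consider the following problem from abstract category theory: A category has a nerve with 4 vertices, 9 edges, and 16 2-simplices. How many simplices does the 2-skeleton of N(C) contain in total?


The 2-skeleton of the nerve N(C) consists of simplices in dimensions 0, 1, 2:
  |N(C)_0| = 4 (objects)
  |N(C)_1| = 9 (morphisms)
  |N(C)_2| = 16 (composable pairs)
Total = 4 + 9 + 16 = 29

29


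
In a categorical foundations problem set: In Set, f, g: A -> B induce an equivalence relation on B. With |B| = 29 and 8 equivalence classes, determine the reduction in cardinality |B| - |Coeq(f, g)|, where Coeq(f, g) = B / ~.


The coequalizer Coeq(f, g) = B / ~ has one element per equivalence class.
|B| = 29, |Coeq(f, g)| = 8.
|B| - |Coeq(f, g)| = 29 - 8 = 21.

21


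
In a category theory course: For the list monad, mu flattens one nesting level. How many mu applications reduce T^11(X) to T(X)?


Each application of mu: T^2 -> T removes one layer of nesting.
Starting at depth 11 (i.e., T^11(X)), we need to reach T(X).
Number of mu applications = 11 - 1 = 10

10


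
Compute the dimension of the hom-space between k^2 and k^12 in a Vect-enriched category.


In Vect-enriched categories, Hom(k^n, k^m) is the space of m x n matrices.
dim(Hom(k^2, k^12)) = 12 * 2 = 24

24


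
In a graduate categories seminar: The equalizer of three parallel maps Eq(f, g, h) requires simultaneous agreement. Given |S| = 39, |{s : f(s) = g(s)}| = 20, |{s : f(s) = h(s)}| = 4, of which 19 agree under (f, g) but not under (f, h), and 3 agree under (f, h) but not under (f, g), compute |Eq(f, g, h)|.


Eq(f, g, h) is the triple-agreement set: points in S where all three
maps take the same value. Using inclusion-exclusion on the pairwise data:
Pair (f, g) agrees on 20 points; pair (f, h) on 4 points.
Points agreeing under (f, g) but not (f, h) = 19; under (f, h) but not (f, g) = 3.
Triple-agreement = agreement-in-(f, g) minus points that agree under (f, g) but not (f, h):
|Eq(f, g, h)| = 20 - 19 = 1
(cross-check via (f, h): 4 - 3 = 1.)

1


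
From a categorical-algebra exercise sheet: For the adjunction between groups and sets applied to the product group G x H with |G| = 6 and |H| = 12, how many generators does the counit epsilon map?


The counit epsilon_K: F(U(K)) -> K of the Free-Forgetful adjunction
maps |K| generators of F(U(K)) into K. For K = G x H (the product group),
|G x H| = |G| * |H|.
Total generators mapped = 6 * 12 = 72.

72


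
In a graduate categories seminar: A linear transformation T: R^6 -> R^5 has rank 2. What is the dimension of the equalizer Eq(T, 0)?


The equalizer of f and the zero map is ker(f).
By the rank-nullity theorem: dim(ker(f)) = dim(domain) - rank(f).
dim(ker(f)) = 6 - 2 = 4

4


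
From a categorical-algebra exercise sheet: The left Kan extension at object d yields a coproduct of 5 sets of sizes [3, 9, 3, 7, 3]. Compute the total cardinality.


Pointwise, the left Kan extension (Lan_F H)(d) is the colimit, indexed
by the comma category (F downarrow d), of H composed with the
projection (F downarrow d) -> C. Here that colimit is given
as a coproduct (disjoint union) of sets, so its cardinality is the
sum of the sizes of the summands.
Coproduct of sets with sizes: 3 + 9 + 3 + 7 + 3
= 25

25


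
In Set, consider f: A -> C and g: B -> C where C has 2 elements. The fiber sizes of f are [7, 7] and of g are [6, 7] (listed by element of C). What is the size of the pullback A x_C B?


The pullback A x_C B consists of pairs (a, b) with f(a) = g(b).
For each element c in C, the fiber product has |f^-1(c)| * |g^-1(c)| elements.
Summing over C: 7 * 6 + 7 * 7
= 42 + 49 = 91

91


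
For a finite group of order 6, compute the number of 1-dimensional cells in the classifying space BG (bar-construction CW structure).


In the bar-construction CW model of BG, the n-cells are indexed by
n-tuples [g_1|...|g_n] of non-identity elements of G (degenerate
simplices with some g_i = e do not contribute cells), so there are
(|G| - 1)^n n-cells.
For dim = 1 with |G| = 6:
cells = (6 - 1)^1 = 5^1 = 5

5


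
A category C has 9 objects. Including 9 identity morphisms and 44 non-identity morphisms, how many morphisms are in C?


Each object has an identity morphism, giving 9 identities.
Adding the 44 non-identity morphisms:
Total = 9 + 44 = 53

53


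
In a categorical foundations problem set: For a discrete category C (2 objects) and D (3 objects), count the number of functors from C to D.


A functor from a discrete category C to D is determined by
where each object maps. Each of the 2 objects of C can map
to any of the 3 objects of D independently.
Number of functors = 3^2 = 9

9


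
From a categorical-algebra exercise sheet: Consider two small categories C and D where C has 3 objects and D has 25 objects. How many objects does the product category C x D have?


The product category C x D has objects that are pairs (c, d).
Number of pairs = |Ob(C)| * |Ob(D)| = 3 * 25 = 75

75


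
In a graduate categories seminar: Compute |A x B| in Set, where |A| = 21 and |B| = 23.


In Set, the product A x B is the Cartesian product.
By the universal property, |A x B| = |A| * |B|.
|A x B| = 21 * 23 = 483

483


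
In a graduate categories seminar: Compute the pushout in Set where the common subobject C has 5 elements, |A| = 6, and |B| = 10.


The pushout A +_C B identifies the images of C in A and B.
|A +_C B| = |A| + |B| - |C| (for injections).
= 6 + 10 - 5 = 11

11


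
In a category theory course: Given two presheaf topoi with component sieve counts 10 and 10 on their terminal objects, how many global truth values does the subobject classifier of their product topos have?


In a product of presheaf topoi E_1 x E_2, the subobject classifier
is Omega = Omega_1 x Omega_2 (componentwise), so
|Omega(top)| = |Omega_1(top_1)| * |Omega_2(top_2)|.
= 10 * 10 = 100.

100


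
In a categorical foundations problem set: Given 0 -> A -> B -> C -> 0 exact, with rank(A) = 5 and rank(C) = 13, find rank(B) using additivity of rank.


For a short exact sequence 0 -> A -> B -> C -> 0,
rank is additive: rank(B) = rank(A) + rank(C).
rank(B) = 5 + 13 = 18

18


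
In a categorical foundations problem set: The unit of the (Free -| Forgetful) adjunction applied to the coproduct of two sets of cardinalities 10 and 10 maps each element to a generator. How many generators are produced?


The unit eta_X: X -> U(F(X)) of the Free-Forgetful adjunction
maps each element of X to a generator of F(X). For X = S + T (disjoint
union in Set), |S + T| = |S| + |T|.
Total mappings = 10 + 10 = 20.

20


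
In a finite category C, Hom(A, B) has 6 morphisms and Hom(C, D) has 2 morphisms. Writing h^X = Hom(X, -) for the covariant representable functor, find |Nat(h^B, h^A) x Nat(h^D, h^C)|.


By the Yoneda lemma, Nat(h^B, h^A) is isomorphic to Hom(A, B),
so |Nat(h^B, h^A)| = |Hom(A, B)| and |Nat(h^D, h^C)| = |Hom(C, D)|.
|Hom(A, B)| = 6, |Hom(C, D)| = 2.
|Nat(h^B, h^A) x Nat(h^D, h^C)| = 6 * 2 = 12

12


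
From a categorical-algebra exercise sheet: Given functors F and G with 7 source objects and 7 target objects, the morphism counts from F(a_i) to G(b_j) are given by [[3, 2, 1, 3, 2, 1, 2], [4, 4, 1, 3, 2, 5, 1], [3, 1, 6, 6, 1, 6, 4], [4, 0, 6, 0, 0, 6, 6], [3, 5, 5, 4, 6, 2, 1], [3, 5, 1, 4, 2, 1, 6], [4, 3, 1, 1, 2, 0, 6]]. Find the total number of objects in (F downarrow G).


Objects of (F downarrow G) are triples (a, b, h: F(a)->G(b)).
The count equals the sum of all entries in the hom-matrix.
sum(row 0) = 14
sum(row 1) = 20
sum(row 2) = 27
sum(row 3) = 22
sum(row 4) = 26
sum(row 5) = 22
sum(row 6) = 17
Grand total = 148

148


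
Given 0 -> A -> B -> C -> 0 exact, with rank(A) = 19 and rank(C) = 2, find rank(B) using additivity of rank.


For a short exact sequence 0 -> A -> B -> C -> 0,
rank is additive: rank(B) = rank(A) + rank(C).
rank(B) = 19 + 2 = 21

21


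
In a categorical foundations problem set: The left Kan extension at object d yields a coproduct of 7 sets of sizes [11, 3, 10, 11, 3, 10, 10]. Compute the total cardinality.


Pointwise, the left Kan extension (Lan_F H)(d) is the colimit, indexed
by the comma category (F downarrow d), of H composed with the
projection (F downarrow d) -> C. Here that colimit is given
as a coproduct (disjoint union) of sets, so its cardinality is the
sum of the sizes of the summands.
Coproduct of sets with sizes: 11 + 3 + 10 + 11 + 3 + 10 + 10
= 58

58


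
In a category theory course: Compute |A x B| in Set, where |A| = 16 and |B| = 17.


In Set, the product A x B is the Cartesian product.
By the universal property, |A x B| = |A| * |B|.
|A x B| = 16 * 17 = 272

272


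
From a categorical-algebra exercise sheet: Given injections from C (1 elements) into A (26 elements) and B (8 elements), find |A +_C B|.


The pushout A +_C B identifies the images of C in A and B.
|A +_C B| = |A| + |B| - |C| (for injections).
= 26 + 8 - 1 = 33

33


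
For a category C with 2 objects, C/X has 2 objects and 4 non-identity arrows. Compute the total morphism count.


In the slice category C/X, objects are morphisms to X.
Identity morphisms: 2 (one per object of C/X).
Non-identity morphisms: 4.
Total = 2 + 4 = 6

6


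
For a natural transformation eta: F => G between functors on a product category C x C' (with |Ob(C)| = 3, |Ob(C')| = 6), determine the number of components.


A natural transformation eta: F => G assigns one component morphism per
object of the domain category.
The domain is the product category C x C', so
|Ob(C x C')| = |Ob(C)| * |Ob(C')| = 3 * 6 = 18.
Therefore eta has 18 component morphisms.

18


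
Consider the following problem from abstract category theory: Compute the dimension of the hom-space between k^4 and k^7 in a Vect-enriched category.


In Vect-enriched categories, Hom(k^n, k^m) is the space of m x n matrices.
dim(Hom(k^4, k^7)) = 7 * 4 = 28

28


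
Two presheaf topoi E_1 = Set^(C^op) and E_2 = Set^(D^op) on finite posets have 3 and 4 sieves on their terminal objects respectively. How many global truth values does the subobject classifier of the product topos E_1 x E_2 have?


In a product of presheaf topoi E_1 x E_2, the subobject classifier
is Omega = Omega_1 x Omega_2 (componentwise), so
|Omega(top)| = |Omega_1(top_1)| * |Omega_2(top_2)|.
= 3 * 4 = 12.

12


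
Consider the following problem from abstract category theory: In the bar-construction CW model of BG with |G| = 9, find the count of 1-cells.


In the bar-construction CW model of BG, the n-cells are indexed by
n-tuples [g_1|...|g_n] of non-identity elements of G (degenerate
simplices with some g_i = e do not contribute cells), so there are
(|G| - 1)^n n-cells.
For dim = 1 with |G| = 9:
cells = (9 - 1)^1 = 8^1 = 8

8


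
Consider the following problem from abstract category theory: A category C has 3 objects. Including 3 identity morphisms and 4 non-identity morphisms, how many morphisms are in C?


Each object has an identity morphism, giving 3 identities.
Adding the 4 non-identity morphisms:
Total = 3 + 4 = 7

7


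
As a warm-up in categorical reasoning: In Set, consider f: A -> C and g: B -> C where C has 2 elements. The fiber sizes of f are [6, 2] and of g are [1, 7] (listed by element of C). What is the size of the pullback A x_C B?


The pullback A x_C B consists of pairs (a, b) with f(a) = g(b).
For each element c in C, the fiber product has |f^-1(c)| * |g^-1(c)| elements.
Summing over C: 6 * 1 + 2 * 7
= 6 + 14 = 20

20


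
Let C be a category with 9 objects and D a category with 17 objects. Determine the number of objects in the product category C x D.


The product category C x D has objects that are pairs (c, d).
Number of pairs = |Ob(C)| * |Ob(D)| = 9 * 17 = 153

153


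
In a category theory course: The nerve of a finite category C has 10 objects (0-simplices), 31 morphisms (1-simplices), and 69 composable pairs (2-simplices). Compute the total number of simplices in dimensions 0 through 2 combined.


The 2-skeleton of the nerve N(C) consists of simplices in dimensions 0, 1, 2:
  |N(C)_0| = 10 (objects)
  |N(C)_1| = 31 (morphisms)
  |N(C)_2| = 69 (composable pairs)
Total = 10 + 31 + 69 = 110

110


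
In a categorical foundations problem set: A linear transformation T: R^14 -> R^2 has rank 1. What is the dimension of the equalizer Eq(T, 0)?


The equalizer of f and the zero map is ker(f).
By the rank-nullity theorem: dim(ker(f)) = dim(domain) - rank(f).
dim(ker(f)) = 14 - 1 = 13

13


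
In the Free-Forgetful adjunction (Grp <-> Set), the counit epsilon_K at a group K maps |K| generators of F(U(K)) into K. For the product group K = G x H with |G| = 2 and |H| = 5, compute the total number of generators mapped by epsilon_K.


The counit epsilon_K: F(U(K)) -> K of the Free-Forgetful adjunction
maps |K| generators of F(U(K)) into K. For K = G x H (the product group),
|G x H| = |G| * |H|.
Total generators mapped = 2 * 5 = 10.

10


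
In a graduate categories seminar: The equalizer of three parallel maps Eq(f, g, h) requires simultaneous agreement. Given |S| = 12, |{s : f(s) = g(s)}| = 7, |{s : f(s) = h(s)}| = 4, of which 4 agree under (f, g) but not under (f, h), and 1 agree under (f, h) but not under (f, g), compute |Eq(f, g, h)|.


Eq(f, g, h) is the triple-agreement set: points in S where all three
maps take the same value. Using inclusion-exclusion on the pairwise data:
Pair (f, g) agrees on 7 points; pair (f, h) on 4 points.
Points agreeing under (f, g) but not (f, h) = 4; under (f, h) but not (f, g) = 1.
Triple-agreement = agreement-in-(f, g) minus points that agree under (f, g) but not (f, h):
|Eq(f, g, h)| = 7 - 4 = 3
(cross-check via (f, h): 4 - 1 = 3.)

3


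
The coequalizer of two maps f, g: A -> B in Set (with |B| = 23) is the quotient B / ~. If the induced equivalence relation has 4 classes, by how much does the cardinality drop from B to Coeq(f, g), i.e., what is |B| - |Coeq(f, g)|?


The coequalizer Coeq(f, g) = B / ~ has one element per equivalence class.
|B| = 23, |Coeq(f, g)| = 4.
|B| - |Coeq(f, g)| = 23 - 4 = 19.

19


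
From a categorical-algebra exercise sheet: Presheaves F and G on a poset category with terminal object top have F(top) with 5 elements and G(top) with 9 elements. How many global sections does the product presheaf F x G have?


Global sections of a presheaf on a poset with terminal top satisfy
Gamma(H) ~ H(top). Presheaves admit pointwise products, so
(F x G)(top) = F(top) x G(top) (Cartesian product).
|Gamma(F x G)| = |F(top)| * |G(top)| = 5 * 9 = 45.

45
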